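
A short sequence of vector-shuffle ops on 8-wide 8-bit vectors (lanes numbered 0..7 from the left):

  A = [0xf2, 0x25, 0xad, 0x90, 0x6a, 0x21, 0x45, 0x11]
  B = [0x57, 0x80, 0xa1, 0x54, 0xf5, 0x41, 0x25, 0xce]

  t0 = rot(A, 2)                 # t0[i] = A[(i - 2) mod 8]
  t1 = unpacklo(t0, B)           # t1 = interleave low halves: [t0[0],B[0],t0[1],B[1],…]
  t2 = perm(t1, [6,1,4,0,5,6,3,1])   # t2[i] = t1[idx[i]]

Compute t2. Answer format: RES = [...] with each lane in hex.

  t0: 45 11 f2 25 ad 90 6a 21
  t1: 45 57 11 80 f2 a1 25 54
  t2: 25 57 f2 45 a1 25 80 57

RES = [0x25, 0x57, 0xf2, 0x45, 0xa1, 0x25, 0x80, 0x57]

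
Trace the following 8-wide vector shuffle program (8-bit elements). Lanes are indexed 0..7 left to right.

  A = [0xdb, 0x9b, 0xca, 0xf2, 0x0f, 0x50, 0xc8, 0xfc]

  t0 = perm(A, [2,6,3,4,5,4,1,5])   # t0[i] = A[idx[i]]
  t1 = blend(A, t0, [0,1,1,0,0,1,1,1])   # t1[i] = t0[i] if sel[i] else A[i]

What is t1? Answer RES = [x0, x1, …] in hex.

RES = [0xdb, 0xc8, 0xf2, 0xf2, 0x0f, 0x0f, 0x9b, 0x50]

t0 = [0xca, 0xc8, 0xf2, 0x0f, 0x50, 0x0f, 0x9b, 0x50]
t1 = [0xdb, 0xc8, 0xf2, 0xf2, 0x0f, 0x0f, 0x9b, 0x50]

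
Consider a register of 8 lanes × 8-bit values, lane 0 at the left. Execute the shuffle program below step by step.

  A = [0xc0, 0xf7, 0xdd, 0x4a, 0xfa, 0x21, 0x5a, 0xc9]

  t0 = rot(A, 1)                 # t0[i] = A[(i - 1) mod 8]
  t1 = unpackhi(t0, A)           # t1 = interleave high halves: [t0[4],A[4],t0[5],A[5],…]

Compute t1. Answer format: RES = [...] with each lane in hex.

  t0: c9 c0 f7 dd 4a fa 21 5a
  t1: 4a fa fa 21 21 5a 5a c9

RES = [ 0x4a  0xfa  0xfa  0x21  0x21  0x5a  0x5a  0xc9 ]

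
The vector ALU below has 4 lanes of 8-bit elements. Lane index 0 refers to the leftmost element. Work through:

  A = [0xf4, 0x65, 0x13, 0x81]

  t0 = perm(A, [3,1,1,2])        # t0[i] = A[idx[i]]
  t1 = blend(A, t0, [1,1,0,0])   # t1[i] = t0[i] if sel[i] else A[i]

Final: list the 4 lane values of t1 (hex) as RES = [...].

RES = [ 0x81  0x65  0x13  0x81 ]

t0 = [0x81, 0x65, 0x65, 0x13]
t1 = [0x81, 0x65, 0x13, 0x81]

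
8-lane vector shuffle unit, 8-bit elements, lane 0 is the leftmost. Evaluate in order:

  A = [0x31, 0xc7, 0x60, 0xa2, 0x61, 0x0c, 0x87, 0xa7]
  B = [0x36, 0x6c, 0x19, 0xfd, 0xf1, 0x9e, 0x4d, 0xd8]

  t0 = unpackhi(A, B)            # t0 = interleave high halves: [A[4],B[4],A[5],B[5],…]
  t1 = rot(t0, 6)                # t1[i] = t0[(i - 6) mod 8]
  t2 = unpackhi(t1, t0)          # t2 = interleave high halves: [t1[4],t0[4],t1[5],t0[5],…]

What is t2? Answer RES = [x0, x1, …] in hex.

RES = [ 0xa7  0x87  0xd8  0x4d  0x61  0xa7  0xf1  0xd8 ]

t0 = [0x61, 0xf1, 0x0c, 0x9e, 0x87, 0x4d, 0xa7, 0xd8]
t1 = [0x0c, 0x9e, 0x87, 0x4d, 0xa7, 0xd8, 0x61, 0xf1]
t2 = [0xa7, 0x87, 0xd8, 0x4d, 0x61, 0xa7, 0xf1, 0xd8]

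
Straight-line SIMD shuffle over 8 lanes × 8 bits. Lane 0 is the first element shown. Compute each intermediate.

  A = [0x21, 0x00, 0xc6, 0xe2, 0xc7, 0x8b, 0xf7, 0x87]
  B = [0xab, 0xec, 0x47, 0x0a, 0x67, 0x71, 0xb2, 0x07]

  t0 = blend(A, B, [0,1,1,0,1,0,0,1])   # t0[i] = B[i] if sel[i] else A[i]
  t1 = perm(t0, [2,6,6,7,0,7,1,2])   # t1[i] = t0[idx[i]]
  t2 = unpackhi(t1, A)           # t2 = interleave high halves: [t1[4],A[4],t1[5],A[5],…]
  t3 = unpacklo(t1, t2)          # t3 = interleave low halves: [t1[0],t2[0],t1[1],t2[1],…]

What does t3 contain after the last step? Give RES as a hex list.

RES = [ 0x47  0x21  0xf7  0xc7  0xf7  0x07  0x07  0x8b ]

t0 = [0x21, 0xec, 0x47, 0xe2, 0x67, 0x8b, 0xf7, 0x07]
t1 = [0x47, 0xf7, 0xf7, 0x07, 0x21, 0x07, 0xec, 0x47]
t2 = [0x21, 0xc7, 0x07, 0x8b, 0xec, 0xf7, 0x47, 0x87]
t3 = [0x47, 0x21, 0xf7, 0xc7, 0xf7, 0x07, 0x07, 0x8b]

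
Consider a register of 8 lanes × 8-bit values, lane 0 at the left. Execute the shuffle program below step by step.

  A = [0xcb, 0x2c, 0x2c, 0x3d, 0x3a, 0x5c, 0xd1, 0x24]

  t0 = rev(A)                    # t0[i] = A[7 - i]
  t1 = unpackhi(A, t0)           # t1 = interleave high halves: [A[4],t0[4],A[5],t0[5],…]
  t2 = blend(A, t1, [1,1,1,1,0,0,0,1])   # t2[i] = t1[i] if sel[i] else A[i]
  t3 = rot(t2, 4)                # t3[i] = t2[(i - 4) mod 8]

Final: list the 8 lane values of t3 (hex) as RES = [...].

  t0: 24 d1 5c 3a 3d 2c 2c cb
  t1: 3a 3d 5c 2c d1 2c 24 cb
  t2: 3a 3d 5c 2c 3a 5c d1 cb
  t3: 3a 5c d1 cb 3a 3d 5c 2c

RES = [0x3a, 0x5c, 0xd1, 0xcb, 0x3a, 0x3d, 0x5c, 0x2c]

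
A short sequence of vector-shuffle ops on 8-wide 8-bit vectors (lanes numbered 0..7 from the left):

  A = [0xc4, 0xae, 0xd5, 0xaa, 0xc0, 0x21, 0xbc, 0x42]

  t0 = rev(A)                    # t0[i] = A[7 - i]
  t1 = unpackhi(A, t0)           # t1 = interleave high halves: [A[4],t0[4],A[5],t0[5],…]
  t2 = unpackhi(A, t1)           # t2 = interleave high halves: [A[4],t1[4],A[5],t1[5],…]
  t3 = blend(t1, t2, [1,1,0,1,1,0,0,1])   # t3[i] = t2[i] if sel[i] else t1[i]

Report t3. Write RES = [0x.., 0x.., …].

RES = [ 0xc0  0xbc  0x21  0xae  0xbc  0xae  0x42  0xc4 ]

  t0: 42 bc 21 c0 aa d5 ae c4
  t1: c0 aa 21 d5 bc ae 42 c4
  t2: c0 bc 21 ae bc 42 42 c4
  t3: c0 bc 21 ae bc ae 42 c4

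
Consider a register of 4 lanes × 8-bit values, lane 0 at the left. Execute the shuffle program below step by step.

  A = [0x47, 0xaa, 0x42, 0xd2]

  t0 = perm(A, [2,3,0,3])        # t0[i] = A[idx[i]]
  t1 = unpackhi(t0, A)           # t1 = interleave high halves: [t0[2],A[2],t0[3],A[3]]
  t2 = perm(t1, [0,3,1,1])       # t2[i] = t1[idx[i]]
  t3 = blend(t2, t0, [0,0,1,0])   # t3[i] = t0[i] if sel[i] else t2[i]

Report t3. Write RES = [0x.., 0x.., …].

RES = [0x47, 0xd2, 0x47, 0x42]

→ t0 |42|d2|47|d2|
→ t1 |47|42|d2|d2|
→ t2 |47|d2|42|42|
→ t3 |47|d2|47|42|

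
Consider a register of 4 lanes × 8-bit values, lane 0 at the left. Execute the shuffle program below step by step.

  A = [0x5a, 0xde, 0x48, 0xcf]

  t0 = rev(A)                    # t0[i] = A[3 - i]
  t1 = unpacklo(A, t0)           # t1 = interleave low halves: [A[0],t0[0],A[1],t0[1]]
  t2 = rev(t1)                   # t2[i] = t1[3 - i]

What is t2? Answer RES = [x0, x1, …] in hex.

→ t0 |cf|48|de|5a|
→ t1 |5a|cf|de|48|
→ t2 |48|de|cf|5a|

RES = [ 0x48  0xde  0xcf  0x5a ]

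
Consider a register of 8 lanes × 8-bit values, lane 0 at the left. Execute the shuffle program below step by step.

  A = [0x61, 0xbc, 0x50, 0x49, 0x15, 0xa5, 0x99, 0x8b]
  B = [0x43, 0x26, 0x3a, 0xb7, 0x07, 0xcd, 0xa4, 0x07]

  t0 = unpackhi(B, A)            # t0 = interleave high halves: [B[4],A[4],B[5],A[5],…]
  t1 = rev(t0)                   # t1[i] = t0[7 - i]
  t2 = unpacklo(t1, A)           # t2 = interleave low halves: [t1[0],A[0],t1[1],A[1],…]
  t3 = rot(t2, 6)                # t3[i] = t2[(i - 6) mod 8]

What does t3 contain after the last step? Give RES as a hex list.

t0 = [0x07, 0x15, 0xcd, 0xa5, 0xa4, 0x99, 0x07, 0x8b]
t1 = [0x8b, 0x07, 0x99, 0xa4, 0xa5, 0xcd, 0x15, 0x07]
t2 = [0x8b, 0x61, 0x07, 0xbc, 0x99, 0x50, 0xa4, 0x49]
t3 = [0x07, 0xbc, 0x99, 0x50, 0xa4, 0x49, 0x8b, 0x61]

RES = [ 0x07  0xbc  0x99  0x50  0xa4  0x49  0x8b  0x61 ]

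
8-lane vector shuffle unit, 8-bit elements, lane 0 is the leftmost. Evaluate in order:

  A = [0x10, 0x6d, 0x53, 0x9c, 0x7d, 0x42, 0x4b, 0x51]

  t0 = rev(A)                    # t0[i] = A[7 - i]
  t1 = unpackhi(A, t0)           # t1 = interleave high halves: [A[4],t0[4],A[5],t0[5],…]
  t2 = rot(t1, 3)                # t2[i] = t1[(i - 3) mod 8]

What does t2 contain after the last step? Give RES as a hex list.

RES = [0x6d, 0x51, 0x10, 0x7d, 0x9c, 0x42, 0x53, 0x4b]

  t0: 51 4b 42 7d 9c 53 6d 10
  t1: 7d 9c 42 53 4b 6d 51 10
  t2: 6d 51 10 7d 9c 42 53 4b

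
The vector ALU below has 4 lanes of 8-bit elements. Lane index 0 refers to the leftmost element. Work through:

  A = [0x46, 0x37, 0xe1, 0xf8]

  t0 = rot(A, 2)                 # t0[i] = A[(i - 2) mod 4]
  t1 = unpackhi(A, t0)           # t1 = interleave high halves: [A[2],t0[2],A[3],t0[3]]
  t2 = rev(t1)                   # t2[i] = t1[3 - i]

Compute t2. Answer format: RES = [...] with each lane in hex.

t0 = [0xe1, 0xf8, 0x46, 0x37]
t1 = [0xe1, 0x46, 0xf8, 0x37]
t2 = [0x37, 0xf8, 0x46, 0xe1]

RES = [ 0x37  0xf8  0x46  0xe1 ]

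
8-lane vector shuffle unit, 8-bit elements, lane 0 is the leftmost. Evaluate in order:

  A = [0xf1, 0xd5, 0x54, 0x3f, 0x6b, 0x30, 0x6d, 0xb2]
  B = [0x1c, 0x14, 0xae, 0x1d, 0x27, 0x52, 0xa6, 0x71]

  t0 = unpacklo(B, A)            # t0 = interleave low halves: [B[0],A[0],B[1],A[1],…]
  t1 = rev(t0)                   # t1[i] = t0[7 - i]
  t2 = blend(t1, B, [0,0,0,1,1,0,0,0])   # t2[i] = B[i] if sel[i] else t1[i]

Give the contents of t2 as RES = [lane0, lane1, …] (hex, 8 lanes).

  t0: 1c f1 14 d5 ae 54 1d 3f
  t1: 3f 1d 54 ae d5 14 f1 1c
  t2: 3f 1d 54 1d 27 14 f1 1c

RES = [ 0x3f  0x1d  0x54  0x1d  0x27  0x14  0xf1  0x1c ]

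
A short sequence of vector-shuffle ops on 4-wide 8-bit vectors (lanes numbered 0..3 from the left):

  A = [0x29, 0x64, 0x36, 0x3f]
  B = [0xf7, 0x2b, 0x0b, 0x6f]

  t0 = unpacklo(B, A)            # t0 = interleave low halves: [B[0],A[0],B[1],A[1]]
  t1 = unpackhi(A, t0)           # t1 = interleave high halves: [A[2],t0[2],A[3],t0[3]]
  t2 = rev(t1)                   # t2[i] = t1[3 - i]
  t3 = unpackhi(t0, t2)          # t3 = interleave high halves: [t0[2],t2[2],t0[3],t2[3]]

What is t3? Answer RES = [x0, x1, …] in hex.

→ t0 |f7|29|2b|64|
→ t1 |36|2b|3f|64|
→ t2 |64|3f|2b|36|
→ t3 |2b|2b|64|36|

RES = [0x2b, 0x2b, 0x64, 0x36]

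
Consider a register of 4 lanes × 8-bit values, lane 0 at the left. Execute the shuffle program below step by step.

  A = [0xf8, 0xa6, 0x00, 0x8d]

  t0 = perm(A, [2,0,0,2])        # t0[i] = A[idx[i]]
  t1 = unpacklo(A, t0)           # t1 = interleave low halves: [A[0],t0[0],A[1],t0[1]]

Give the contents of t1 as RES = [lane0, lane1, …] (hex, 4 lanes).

  t0: 00 f8 f8 00
  t1: f8 00 a6 f8

RES = [0xf8, 0x00, 0xa6, 0xf8]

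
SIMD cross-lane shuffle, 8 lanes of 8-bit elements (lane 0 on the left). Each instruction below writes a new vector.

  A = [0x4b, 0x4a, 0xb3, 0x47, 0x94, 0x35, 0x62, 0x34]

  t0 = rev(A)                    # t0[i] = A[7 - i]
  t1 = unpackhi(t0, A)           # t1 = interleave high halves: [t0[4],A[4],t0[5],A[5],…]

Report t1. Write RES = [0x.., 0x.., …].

RES = [ 0x47  0x94  0xb3  0x35  0x4a  0x62  0x4b  0x34 ]

  t0: 34 62 35 94 47 b3 4a 4b
  t1: 47 94 b3 35 4a 62 4b 34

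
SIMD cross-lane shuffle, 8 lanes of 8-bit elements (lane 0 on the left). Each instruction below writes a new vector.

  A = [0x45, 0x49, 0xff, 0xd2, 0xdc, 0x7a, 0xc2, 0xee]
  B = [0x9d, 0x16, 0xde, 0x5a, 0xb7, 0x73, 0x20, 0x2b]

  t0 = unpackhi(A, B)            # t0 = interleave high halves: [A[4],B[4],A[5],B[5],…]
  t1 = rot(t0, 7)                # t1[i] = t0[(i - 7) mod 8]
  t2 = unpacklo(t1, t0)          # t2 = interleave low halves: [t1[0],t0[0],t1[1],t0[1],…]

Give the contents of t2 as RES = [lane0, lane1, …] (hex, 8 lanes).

RES = [0xb7, 0xdc, 0x7a, 0xb7, 0x73, 0x7a, 0xc2, 0x73]

  t0: dc b7 7a 73 c2 20 ee 2b
  t1: b7 7a 73 c2 20 ee 2b dc
  t2: b7 dc 7a b7 73 7a c2 73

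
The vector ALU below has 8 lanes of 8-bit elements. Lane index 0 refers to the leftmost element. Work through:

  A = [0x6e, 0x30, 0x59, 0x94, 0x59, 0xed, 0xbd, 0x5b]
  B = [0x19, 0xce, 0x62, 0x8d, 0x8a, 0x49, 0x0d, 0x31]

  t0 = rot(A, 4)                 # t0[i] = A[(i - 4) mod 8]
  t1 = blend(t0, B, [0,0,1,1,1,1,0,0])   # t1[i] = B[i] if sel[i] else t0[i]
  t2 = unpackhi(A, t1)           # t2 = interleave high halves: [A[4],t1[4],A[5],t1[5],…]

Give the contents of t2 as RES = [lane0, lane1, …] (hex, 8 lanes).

RES = [0x59, 0x8a, 0xed, 0x49, 0xbd, 0x59, 0x5b, 0x94]

  t0: 59 ed bd 5b 6e 30 59 94
  t1: 59 ed 62 8d 8a 49 59 94
  t2: 59 8a ed 49 bd 59 5b 94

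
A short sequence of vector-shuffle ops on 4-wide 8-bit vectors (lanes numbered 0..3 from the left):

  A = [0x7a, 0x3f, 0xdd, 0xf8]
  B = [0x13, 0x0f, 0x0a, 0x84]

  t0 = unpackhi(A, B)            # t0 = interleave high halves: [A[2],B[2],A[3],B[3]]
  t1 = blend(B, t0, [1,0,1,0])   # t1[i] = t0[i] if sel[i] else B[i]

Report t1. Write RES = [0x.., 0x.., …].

  t0: dd 0a f8 84
  t1: dd 0f f8 84

RES = [0xdd, 0x0f, 0xf8, 0x84]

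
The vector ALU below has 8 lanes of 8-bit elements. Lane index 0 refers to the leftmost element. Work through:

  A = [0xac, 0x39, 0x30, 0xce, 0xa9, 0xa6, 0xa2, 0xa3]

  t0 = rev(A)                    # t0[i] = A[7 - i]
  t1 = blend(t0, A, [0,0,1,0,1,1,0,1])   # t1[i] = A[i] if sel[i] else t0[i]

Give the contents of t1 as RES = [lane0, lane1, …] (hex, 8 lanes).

RES = [ 0xa3  0xa2  0x30  0xa9  0xa9  0xa6  0x39  0xa3 ]

t0 = [0xa3, 0xa2, 0xa6, 0xa9, 0xce, 0x30, 0x39, 0xac]
t1 = [0xa3, 0xa2, 0x30, 0xa9, 0xa9, 0xa6, 0x39, 0xa3]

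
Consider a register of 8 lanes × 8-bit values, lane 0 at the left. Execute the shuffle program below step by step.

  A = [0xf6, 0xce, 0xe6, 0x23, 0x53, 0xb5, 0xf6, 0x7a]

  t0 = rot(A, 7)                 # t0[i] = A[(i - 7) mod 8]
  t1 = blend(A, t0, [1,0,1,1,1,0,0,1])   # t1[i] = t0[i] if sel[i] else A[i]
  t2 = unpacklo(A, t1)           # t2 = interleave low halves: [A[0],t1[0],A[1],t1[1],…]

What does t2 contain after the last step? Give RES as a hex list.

RES = [ 0xf6  0xce  0xce  0xce  0xe6  0x23  0x23  0x53 ]

→ t0 |ce|e6|23|53|b5|f6|7a|f6|
→ t1 |ce|ce|23|53|b5|b5|f6|f6|
→ t2 |f6|ce|ce|ce|e6|23|23|53|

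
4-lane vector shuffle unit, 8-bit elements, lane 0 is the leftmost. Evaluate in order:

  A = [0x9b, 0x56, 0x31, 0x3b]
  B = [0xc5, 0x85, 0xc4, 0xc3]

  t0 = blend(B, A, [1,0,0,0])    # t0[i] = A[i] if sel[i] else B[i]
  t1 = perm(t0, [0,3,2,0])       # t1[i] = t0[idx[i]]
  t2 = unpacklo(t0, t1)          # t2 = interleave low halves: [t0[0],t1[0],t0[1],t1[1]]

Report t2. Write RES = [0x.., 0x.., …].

t0 = [0x9b, 0x85, 0xc4, 0xc3]
t1 = [0x9b, 0xc3, 0xc4, 0x9b]
t2 = [0x9b, 0x9b, 0x85, 0xc3]

RES = [0x9b, 0x9b, 0x85, 0xc3]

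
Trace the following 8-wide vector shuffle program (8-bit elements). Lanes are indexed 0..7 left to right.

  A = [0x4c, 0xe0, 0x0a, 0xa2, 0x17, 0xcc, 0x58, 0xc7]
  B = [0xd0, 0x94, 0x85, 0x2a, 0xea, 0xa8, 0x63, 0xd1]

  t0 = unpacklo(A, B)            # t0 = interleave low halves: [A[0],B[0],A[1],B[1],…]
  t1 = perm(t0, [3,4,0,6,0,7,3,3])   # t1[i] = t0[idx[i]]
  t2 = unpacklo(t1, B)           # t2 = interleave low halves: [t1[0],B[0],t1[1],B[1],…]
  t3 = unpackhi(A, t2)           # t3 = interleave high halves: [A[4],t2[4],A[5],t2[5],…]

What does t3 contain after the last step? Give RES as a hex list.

RES = [ 0x17  0x4c  0xcc  0x85  0x58  0xa2  0xc7  0x2a ]

  t0: 4c d0 e0 94 0a 85 a2 2a
  t1: 94 0a 4c a2 4c 2a 94 94
  t2: 94 d0 0a 94 4c 85 a2 2a
  t3: 17 4c cc 85 58 a2 c7 2a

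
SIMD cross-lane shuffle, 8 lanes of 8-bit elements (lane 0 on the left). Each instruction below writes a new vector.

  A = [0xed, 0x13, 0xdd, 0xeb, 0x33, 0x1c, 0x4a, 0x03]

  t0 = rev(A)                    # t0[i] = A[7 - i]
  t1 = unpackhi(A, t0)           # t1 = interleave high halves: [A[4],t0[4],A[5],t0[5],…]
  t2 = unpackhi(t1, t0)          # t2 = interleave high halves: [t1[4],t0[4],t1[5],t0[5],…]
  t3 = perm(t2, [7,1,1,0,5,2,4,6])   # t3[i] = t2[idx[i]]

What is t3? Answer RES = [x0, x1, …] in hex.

→ t0 |03|4a|1c|33|eb|dd|13|ed|
→ t1 |33|eb|1c|dd|4a|13|03|ed|
→ t2 |4a|eb|13|dd|03|13|ed|ed|
→ t3 |ed|eb|eb|4a|13|13|03|ed|

RES = [ 0xed  0xeb  0xeb  0x4a  0x13  0x13  0x03  0xed ]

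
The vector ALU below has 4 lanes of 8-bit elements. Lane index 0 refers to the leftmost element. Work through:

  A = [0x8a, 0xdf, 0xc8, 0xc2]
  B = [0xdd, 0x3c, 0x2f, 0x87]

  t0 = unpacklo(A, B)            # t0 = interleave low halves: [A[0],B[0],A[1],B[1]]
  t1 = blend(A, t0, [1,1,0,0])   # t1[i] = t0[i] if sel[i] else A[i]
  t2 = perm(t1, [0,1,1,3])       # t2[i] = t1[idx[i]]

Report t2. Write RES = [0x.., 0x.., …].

  t0: 8a dd df 3c
  t1: 8a dd c8 c2
  t2: 8a dd dd c2

RES = [0x8a, 0xdd, 0xdd, 0xc2]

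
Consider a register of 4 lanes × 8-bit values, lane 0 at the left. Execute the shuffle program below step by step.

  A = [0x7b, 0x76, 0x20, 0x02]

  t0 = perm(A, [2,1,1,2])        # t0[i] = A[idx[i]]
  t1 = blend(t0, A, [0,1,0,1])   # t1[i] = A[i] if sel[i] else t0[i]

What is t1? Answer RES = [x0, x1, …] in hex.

RES = [0x20, 0x76, 0x76, 0x02]

  t0: 20 76 76 20
  t1: 20 76 76 02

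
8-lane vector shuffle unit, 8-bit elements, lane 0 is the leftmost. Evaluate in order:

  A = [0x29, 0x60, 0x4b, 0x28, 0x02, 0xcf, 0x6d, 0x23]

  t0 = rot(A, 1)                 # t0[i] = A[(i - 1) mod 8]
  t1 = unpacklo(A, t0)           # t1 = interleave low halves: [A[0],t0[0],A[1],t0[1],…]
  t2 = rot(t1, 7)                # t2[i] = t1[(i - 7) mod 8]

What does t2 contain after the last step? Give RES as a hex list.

→ t0 |23|29|60|4b|28|02|cf|6d|
→ t1 |29|23|60|29|4b|60|28|4b|
→ t2 |23|60|29|4b|60|28|4b|29|

RES = [0x23, 0x60, 0x29, 0x4b, 0x60, 0x28, 0x4b, 0x29]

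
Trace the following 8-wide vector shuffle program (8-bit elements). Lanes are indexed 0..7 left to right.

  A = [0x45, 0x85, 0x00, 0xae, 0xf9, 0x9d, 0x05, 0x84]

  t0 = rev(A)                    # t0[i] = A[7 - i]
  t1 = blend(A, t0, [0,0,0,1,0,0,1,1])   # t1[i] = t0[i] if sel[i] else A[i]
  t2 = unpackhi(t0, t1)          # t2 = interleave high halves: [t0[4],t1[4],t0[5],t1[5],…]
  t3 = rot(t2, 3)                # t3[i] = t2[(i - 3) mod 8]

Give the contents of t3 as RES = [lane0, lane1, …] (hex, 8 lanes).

  t0: 84 05 9d f9 ae 00 85 45
  t1: 45 85 00 f9 f9 9d 85 45
  t2: ae f9 00 9d 85 85 45 45
  t3: 85 45 45 ae f9 00 9d 85

RES = [ 0x85  0x45  0x45  0xae  0xf9  0x00  0x9d  0x85 ]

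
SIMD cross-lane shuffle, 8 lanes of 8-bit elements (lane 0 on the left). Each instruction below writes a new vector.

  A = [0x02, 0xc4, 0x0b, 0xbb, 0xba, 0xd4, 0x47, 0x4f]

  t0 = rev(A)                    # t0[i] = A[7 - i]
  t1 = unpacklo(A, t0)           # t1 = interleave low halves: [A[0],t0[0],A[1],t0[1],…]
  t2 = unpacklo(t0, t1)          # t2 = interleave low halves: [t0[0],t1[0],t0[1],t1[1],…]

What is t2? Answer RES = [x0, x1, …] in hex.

RES = [0x4f, 0x02, 0x47, 0x4f, 0xd4, 0xc4, 0xba, 0x47]

  t0: 4f 47 d4 ba bb 0b c4 02
  t1: 02 4f c4 47 0b d4 bb ba
  t2: 4f 02 47 4f d4 c4 ba 47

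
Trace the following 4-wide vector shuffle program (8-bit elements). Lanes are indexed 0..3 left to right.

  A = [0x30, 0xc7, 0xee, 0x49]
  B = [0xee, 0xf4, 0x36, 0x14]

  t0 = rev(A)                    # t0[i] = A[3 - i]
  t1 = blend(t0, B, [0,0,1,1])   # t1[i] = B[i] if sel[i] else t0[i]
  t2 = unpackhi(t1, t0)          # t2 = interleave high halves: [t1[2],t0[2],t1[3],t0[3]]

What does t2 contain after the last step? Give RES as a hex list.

RES = [ 0x36  0xc7  0x14  0x30 ]

t0 = [0x49, 0xee, 0xc7, 0x30]
t1 = [0x49, 0xee, 0x36, 0x14]
t2 = [0x36, 0xc7, 0x14, 0x30]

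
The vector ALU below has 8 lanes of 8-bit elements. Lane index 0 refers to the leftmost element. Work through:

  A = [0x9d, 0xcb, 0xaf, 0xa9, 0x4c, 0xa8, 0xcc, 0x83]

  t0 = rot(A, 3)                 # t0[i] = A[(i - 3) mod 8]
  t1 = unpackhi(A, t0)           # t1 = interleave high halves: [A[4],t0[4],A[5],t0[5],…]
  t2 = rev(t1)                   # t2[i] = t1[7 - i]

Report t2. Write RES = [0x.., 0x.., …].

RES = [ 0x4c  0x83  0xa9  0xcc  0xaf  0xa8  0xcb  0x4c ]

t0 = [0xa8, 0xcc, 0x83, 0x9d, 0xcb, 0xaf, 0xa9, 0x4c]
t1 = [0x4c, 0xcb, 0xa8, 0xaf, 0xcc, 0xa9, 0x83, 0x4c]
t2 = [0x4c, 0x83, 0xa9, 0xcc, 0xaf, 0xa8, 0xcb, 0x4c]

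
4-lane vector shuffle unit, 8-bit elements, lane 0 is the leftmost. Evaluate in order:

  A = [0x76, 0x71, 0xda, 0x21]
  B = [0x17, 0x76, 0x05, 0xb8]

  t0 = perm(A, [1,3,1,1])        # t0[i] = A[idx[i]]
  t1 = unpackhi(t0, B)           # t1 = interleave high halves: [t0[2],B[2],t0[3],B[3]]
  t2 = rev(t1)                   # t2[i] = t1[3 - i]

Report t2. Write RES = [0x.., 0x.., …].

RES = [ 0xb8  0x71  0x05  0x71 ]

→ t0 |71|21|71|71|
→ t1 |71|05|71|b8|
→ t2 |b8|71|05|71|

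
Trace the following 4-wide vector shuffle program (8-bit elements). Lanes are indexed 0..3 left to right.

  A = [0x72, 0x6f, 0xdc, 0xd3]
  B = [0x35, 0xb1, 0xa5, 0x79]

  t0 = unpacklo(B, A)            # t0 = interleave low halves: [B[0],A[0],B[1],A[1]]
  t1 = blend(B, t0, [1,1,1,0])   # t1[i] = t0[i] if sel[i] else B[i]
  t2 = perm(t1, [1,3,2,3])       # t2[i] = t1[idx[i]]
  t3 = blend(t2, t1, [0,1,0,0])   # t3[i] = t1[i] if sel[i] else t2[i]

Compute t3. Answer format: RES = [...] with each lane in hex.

→ t0 |35|72|b1|6f|
→ t1 |35|72|b1|79|
→ t2 |72|79|b1|79|
→ t3 |72|72|b1|79|

RES = [ 0x72  0x72  0xb1  0x79 ]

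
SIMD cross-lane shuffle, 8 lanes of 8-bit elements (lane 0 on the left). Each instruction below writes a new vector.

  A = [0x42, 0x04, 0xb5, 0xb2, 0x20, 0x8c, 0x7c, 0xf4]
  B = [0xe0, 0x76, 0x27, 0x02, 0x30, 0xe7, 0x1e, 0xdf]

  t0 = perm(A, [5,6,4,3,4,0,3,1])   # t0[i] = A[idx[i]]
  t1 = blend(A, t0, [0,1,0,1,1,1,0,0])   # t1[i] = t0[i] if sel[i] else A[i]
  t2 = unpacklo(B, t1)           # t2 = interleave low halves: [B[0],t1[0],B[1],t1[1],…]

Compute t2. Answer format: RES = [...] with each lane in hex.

RES = [0xe0, 0x42, 0x76, 0x7c, 0x27, 0xb5, 0x02, 0xb2]

t0 = [0x8c, 0x7c, 0x20, 0xb2, 0x20, 0x42, 0xb2, 0x04]
t1 = [0x42, 0x7c, 0xb5, 0xb2, 0x20, 0x42, 0x7c, 0xf4]
t2 = [0xe0, 0x42, 0x76, 0x7c, 0x27, 0xb5, 0x02, 0xb2]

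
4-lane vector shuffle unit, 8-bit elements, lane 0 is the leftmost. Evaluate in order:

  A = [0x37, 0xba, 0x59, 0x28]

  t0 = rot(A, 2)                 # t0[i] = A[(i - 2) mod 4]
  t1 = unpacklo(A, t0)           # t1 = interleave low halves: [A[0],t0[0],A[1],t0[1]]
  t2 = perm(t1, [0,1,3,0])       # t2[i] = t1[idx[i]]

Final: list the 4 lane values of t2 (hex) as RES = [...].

t0 = [0x59, 0x28, 0x37, 0xba]
t1 = [0x37, 0x59, 0xba, 0x28]
t2 = [0x37, 0x59, 0x28, 0x37]

RES = [0x37, 0x59, 0x28, 0x37]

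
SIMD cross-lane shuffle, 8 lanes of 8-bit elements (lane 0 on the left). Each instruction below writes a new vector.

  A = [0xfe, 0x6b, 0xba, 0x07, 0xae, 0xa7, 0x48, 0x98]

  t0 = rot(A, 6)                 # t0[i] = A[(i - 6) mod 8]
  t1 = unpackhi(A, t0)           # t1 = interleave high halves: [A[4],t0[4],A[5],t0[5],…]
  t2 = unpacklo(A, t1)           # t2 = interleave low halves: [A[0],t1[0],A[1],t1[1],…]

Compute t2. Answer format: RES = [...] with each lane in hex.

RES = [0xfe, 0xae, 0x6b, 0x48, 0xba, 0xa7, 0x07, 0x98]

→ t0 |ba|07|ae|a7|48|98|fe|6b|
→ t1 |ae|48|a7|98|48|fe|98|6b|
→ t2 |fe|ae|6b|48|ba|a7|07|98|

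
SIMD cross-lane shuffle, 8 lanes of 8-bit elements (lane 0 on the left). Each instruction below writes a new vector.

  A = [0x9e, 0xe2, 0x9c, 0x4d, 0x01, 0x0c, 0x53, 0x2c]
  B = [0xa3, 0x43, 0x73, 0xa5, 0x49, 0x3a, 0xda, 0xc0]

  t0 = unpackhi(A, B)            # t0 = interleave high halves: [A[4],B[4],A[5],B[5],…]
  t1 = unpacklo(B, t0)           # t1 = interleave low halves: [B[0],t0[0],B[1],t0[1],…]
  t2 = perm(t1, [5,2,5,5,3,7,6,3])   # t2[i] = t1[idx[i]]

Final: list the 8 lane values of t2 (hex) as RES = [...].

RES = [ 0x0c  0x43  0x0c  0x0c  0x49  0x3a  0xa5  0x49 ]

t0 = [0x01, 0x49, 0x0c, 0x3a, 0x53, 0xda, 0x2c, 0xc0]
t1 = [0xa3, 0x01, 0x43, 0x49, 0x73, 0x0c, 0xa5, 0x3a]
t2 = [0x0c, 0x43, 0x0c, 0x0c, 0x49, 0x3a, 0xa5, 0x49]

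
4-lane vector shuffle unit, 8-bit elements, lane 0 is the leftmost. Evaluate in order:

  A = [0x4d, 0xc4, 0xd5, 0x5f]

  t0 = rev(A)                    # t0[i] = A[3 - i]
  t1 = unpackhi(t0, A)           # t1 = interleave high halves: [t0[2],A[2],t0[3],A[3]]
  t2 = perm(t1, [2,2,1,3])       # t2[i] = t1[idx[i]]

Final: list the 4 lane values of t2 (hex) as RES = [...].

RES = [ 0x4d  0x4d  0xd5  0x5f ]

  t0: 5f d5 c4 4d
  t1: c4 d5 4d 5f
  t2: 4d 4d d5 5f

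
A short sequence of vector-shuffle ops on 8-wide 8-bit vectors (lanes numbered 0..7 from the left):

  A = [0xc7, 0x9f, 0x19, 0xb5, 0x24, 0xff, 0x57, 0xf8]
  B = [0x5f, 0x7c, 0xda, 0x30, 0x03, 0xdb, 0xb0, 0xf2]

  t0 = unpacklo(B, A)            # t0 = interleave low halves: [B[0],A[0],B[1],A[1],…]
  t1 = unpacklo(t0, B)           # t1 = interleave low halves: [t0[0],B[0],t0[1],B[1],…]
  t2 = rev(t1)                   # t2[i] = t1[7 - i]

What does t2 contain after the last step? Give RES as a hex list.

RES = [0x30, 0x9f, 0xda, 0x7c, 0x7c, 0xc7, 0x5f, 0x5f]

→ t0 |5f|c7|7c|9f|da|19|30|b5|
→ t1 |5f|5f|c7|7c|7c|da|9f|30|
→ t2 |30|9f|da|7c|7c|c7|5f|5f|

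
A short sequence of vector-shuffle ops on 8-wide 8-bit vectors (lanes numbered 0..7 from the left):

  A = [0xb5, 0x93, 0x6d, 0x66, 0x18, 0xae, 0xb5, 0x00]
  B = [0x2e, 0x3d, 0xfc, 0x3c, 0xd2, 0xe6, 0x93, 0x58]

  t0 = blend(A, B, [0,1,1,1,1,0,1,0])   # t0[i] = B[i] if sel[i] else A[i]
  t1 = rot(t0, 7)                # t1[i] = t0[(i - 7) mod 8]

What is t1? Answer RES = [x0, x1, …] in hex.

RES = [0x3d, 0xfc, 0x3c, 0xd2, 0xae, 0x93, 0x00, 0xb5]

t0 = [0xb5, 0x3d, 0xfc, 0x3c, 0xd2, 0xae, 0x93, 0x00]
t1 = [0x3d, 0xfc, 0x3c, 0xd2, 0xae, 0x93, 0x00, 0xb5]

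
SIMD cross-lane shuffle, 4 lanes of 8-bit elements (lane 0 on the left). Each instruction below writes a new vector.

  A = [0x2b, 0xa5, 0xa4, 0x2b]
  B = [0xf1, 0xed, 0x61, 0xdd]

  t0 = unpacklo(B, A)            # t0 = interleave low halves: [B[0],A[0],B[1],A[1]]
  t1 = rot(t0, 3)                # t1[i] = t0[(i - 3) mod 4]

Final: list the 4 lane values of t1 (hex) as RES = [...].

  t0: f1 2b ed a5
  t1: 2b ed a5 f1

RES = [ 0x2b  0xed  0xa5  0xf1 ]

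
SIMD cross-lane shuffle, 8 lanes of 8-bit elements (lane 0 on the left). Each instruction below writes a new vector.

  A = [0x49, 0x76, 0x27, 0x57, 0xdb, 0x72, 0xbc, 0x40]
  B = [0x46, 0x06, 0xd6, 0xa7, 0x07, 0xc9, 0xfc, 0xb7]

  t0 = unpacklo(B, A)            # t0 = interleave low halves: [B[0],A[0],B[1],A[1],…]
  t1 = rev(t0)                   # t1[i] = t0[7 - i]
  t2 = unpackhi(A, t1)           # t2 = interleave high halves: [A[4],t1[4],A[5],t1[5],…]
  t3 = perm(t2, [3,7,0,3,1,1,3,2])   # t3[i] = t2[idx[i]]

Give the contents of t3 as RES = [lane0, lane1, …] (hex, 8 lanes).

  t0: 46 49 06 76 d6 27 a7 57
  t1: 57 a7 27 d6 76 06 49 46
  t2: db 76 72 06 bc 49 40 46
  t3: 06 46 db 06 76 76 06 72

RES = [ 0x06  0x46  0xdb  0x06  0x76  0x76  0x06  0x72 ]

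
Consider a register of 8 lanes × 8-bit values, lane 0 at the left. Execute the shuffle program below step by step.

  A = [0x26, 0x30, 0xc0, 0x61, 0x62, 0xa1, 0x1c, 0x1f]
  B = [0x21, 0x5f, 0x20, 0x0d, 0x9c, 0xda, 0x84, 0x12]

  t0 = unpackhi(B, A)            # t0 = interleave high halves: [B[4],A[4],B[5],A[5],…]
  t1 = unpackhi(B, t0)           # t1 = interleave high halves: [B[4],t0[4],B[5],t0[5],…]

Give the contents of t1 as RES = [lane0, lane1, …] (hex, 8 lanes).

RES = [ 0x9c  0x84  0xda  0x1c  0x84  0x12  0x12  0x1f ]

→ t0 |9c|62|da|a1|84|1c|12|1f|
→ t1 |9c|84|da|1c|84|12|12|1f|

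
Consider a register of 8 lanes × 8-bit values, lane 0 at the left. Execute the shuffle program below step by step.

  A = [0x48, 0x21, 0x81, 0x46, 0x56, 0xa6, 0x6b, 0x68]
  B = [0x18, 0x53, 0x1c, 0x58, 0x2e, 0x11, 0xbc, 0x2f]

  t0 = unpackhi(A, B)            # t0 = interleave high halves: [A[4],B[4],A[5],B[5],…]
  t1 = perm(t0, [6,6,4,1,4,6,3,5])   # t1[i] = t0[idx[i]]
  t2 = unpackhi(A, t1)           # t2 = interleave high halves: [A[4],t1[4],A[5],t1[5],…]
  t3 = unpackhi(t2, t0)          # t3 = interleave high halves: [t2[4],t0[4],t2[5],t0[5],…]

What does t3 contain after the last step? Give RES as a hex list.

→ t0 |56|2e|a6|11|6b|bc|68|2f|
→ t1 |68|68|6b|2e|6b|68|11|bc|
→ t2 |56|6b|a6|68|6b|11|68|bc|
→ t3 |6b|6b|11|bc|68|68|bc|2f|

RES = [0x6b, 0x6b, 0x11, 0xbc, 0x68, 0x68, 0xbc, 0x2f]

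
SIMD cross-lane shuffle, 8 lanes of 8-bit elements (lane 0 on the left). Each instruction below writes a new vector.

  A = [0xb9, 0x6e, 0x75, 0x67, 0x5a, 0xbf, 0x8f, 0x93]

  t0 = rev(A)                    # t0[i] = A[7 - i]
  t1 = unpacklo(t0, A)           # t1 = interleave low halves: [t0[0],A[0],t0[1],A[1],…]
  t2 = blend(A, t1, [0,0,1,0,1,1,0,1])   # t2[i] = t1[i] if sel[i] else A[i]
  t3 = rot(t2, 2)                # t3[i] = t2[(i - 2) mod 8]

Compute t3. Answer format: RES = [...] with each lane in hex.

RES = [0x8f, 0x67, 0xb9, 0x6e, 0x8f, 0x67, 0xbf, 0x75]

  t0: 93 8f bf 5a 67 75 6e b9
  t1: 93 b9 8f 6e bf 75 5a 67
  t2: b9 6e 8f 67 bf 75 8f 67
  t3: 8f 67 b9 6e 8f 67 bf 75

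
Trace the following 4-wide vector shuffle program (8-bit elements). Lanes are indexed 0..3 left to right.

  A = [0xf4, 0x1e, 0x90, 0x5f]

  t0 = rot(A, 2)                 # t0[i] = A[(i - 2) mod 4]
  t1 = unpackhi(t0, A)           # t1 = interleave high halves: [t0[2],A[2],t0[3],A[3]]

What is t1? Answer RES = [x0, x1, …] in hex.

→ t0 |90|5f|f4|1e|
→ t1 |f4|90|1e|5f|

RES = [0xf4, 0x90, 0x1e, 0x5f]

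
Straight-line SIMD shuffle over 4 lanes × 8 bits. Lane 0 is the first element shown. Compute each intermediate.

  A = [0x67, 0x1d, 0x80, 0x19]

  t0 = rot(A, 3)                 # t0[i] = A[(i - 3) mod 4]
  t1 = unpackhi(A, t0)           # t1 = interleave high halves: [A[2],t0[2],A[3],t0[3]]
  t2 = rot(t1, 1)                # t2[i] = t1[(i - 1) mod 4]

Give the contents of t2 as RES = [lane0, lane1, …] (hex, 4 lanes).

RES = [ 0x67  0x80  0x19  0x19 ]

  t0: 1d 80 19 67
  t1: 80 19 19 67
  t2: 67 80 19 19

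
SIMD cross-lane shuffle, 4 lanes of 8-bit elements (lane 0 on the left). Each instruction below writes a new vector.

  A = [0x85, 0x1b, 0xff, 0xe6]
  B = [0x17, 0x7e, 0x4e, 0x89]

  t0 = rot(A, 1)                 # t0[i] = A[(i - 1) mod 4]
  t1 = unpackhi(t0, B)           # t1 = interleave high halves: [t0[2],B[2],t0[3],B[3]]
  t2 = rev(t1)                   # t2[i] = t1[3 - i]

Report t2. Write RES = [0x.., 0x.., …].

  t0: e6 85 1b ff
  t1: 1b 4e ff 89
  t2: 89 ff 4e 1b

RES = [0x89, 0xff, 0x4e, 0x1b]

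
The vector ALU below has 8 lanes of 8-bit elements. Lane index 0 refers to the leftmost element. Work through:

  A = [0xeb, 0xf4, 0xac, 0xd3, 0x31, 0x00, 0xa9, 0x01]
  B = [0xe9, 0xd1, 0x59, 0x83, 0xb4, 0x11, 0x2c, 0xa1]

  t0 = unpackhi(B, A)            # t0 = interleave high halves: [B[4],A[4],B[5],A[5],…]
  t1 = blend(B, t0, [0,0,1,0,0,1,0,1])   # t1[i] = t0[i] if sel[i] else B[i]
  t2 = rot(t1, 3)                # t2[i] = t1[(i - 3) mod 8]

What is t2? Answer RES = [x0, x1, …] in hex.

  t0: b4 31 11 00 2c a9 a1 01
  t1: e9 d1 11 83 b4 a9 2c 01
  t2: a9 2c 01 e9 d1 11 83 b4

RES = [0xa9, 0x2c, 0x01, 0xe9, 0xd1, 0x11, 0x83, 0xb4]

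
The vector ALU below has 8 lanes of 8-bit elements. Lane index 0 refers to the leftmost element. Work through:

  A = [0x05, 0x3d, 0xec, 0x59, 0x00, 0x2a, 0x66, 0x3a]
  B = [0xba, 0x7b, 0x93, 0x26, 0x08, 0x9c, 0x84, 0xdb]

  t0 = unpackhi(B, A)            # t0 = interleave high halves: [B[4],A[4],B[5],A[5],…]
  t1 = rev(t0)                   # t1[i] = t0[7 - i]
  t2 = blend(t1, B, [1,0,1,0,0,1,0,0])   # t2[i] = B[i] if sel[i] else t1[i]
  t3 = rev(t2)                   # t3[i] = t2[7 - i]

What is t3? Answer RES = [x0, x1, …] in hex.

t0 = [0x08, 0x00, 0x9c, 0x2a, 0x84, 0x66, 0xdb, 0x3a]
t1 = [0x3a, 0xdb, 0x66, 0x84, 0x2a, 0x9c, 0x00, 0x08]
t2 = [0xba, 0xdb, 0x93, 0x84, 0x2a, 0x9c, 0x00, 0x08]
t3 = [0x08, 0x00, 0x9c, 0x2a, 0x84, 0x93, 0xdb, 0xba]

RES = [ 0x08  0x00  0x9c  0x2a  0x84  0x93  0xdb  0xba ]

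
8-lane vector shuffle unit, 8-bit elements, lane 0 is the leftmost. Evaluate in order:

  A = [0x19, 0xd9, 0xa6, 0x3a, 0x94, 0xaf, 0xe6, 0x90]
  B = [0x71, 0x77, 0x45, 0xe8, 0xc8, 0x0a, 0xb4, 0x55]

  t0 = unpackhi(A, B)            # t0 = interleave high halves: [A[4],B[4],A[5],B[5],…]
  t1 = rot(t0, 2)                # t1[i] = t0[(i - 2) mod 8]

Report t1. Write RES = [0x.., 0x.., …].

RES = [0x90, 0x55, 0x94, 0xc8, 0xaf, 0x0a, 0xe6, 0xb4]

t0 = [0x94, 0xc8, 0xaf, 0x0a, 0xe6, 0xb4, 0x90, 0x55]
t1 = [0x90, 0x55, 0x94, 0xc8, 0xaf, 0x0a, 0xe6, 0xb4]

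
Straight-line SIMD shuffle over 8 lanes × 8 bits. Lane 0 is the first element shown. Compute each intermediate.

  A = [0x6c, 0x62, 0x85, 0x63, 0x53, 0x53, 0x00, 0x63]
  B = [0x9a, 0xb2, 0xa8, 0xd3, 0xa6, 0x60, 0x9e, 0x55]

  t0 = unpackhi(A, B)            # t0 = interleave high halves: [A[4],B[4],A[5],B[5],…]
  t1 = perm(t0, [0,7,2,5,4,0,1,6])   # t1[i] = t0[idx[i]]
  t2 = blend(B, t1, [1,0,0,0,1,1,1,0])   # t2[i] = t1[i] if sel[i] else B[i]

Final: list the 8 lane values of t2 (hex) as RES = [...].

→ t0 |53|a6|53|60|00|9e|63|55|
→ t1 |53|55|53|9e|00|53|a6|63|
→ t2 |53|b2|a8|d3|00|53|a6|55|

RES = [ 0x53  0xb2  0xa8  0xd3  0x00  0x53  0xa6  0x55 ]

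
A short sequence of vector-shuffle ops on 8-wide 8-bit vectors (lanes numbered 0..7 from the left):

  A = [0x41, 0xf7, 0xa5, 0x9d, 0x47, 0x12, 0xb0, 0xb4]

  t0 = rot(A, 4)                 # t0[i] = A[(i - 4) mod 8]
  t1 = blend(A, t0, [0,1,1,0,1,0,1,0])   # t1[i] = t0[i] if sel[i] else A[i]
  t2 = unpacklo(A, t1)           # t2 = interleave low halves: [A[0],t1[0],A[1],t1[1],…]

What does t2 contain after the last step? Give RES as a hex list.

RES = [ 0x41  0x41  0xf7  0x12  0xa5  0xb0  0x9d  0x9d ]

→ t0 |47|12|b0|b4|41|f7|a5|9d|
→ t1 |41|12|b0|9d|41|12|a5|b4|
→ t2 |41|41|f7|12|a5|b0|9d|9d|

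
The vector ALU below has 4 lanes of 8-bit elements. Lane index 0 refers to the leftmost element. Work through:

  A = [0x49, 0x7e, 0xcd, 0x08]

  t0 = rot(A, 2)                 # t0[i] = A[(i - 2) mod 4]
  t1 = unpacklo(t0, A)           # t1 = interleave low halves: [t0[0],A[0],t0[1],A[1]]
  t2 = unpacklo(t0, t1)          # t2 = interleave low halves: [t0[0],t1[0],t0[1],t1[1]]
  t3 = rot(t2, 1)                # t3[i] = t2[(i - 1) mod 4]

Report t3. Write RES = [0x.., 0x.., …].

RES = [ 0x49  0xcd  0xcd  0x08 ]

  t0: cd 08 49 7e
  t1: cd 49 08 7e
  t2: cd cd 08 49
  t3: 49 cd cd 08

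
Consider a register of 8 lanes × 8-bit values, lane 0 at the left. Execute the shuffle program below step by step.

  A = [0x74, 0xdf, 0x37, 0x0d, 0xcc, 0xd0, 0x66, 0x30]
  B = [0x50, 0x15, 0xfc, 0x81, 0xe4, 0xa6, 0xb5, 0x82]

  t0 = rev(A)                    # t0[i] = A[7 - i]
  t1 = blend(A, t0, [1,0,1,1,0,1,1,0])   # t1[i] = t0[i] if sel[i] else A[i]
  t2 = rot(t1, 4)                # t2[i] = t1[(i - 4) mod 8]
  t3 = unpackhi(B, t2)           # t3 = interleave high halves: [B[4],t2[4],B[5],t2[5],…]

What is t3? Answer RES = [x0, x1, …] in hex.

RES = [ 0xe4  0x30  0xa6  0xdf  0xb5  0xd0  0x82  0xcc ]

t0 = [0x30, 0x66, 0xd0, 0xcc, 0x0d, 0x37, 0xdf, 0x74]
t1 = [0x30, 0xdf, 0xd0, 0xcc, 0xcc, 0x37, 0xdf, 0x30]
t2 = [0xcc, 0x37, 0xdf, 0x30, 0x30, 0xdf, 0xd0, 0xcc]
t3 = [0xe4, 0x30, 0xa6, 0xdf, 0xb5, 0xd0, 0x82, 0xcc]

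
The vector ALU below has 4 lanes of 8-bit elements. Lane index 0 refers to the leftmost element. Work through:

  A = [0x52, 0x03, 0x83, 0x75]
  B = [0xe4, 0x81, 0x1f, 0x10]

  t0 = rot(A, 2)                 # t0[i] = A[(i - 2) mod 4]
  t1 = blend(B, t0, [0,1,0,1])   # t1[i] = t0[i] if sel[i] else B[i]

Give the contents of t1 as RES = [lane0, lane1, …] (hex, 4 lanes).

→ t0 |83|75|52|03|
→ t1 |e4|75|1f|03|

RES = [0xe4, 0x75, 0x1f, 0x03]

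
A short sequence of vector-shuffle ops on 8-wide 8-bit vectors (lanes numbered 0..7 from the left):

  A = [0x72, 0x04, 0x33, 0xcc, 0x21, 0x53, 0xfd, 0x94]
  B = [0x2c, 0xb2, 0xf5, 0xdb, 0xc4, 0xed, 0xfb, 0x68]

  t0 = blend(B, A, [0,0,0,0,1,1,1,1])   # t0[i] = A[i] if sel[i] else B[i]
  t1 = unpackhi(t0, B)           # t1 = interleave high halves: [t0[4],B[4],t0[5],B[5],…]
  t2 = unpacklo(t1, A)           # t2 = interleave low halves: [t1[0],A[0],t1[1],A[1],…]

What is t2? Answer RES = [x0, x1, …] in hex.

→ t0 |2c|b2|f5|db|21|53|fd|94|
→ t1 |21|c4|53|ed|fd|fb|94|68|
→ t2 |21|72|c4|04|53|33|ed|cc|

RES = [0x21, 0x72, 0xc4, 0x04, 0x53, 0x33, 0xed, 0xcc]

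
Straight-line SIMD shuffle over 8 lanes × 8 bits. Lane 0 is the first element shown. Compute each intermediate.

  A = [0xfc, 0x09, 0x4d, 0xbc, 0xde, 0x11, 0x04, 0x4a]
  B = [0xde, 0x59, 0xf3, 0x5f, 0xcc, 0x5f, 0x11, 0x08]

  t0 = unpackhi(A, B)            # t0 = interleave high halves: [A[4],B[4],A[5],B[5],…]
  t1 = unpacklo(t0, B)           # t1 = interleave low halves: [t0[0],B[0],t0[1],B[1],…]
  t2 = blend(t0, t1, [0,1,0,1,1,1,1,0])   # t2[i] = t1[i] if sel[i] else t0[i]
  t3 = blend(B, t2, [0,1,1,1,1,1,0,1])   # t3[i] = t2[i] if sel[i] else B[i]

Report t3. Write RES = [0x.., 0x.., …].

  t0: de cc 11 5f 04 11 4a 08
  t1: de de cc 59 11 f3 5f 5f
  t2: de de 11 59 11 f3 5f 08
  t3: de de 11 59 11 f3 11 08

RES = [ 0xde  0xde  0x11  0x59  0x11  0xf3  0x11  0x08 ]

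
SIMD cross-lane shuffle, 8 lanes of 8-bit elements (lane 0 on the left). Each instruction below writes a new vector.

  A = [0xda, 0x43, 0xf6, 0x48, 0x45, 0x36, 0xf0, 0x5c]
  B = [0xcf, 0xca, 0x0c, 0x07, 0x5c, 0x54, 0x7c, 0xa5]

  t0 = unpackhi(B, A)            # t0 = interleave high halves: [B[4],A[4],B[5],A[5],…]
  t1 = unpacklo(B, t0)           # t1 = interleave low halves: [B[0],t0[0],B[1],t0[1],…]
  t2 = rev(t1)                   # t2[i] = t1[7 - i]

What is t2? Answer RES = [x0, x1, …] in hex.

RES = [ 0x36  0x07  0x54  0x0c  0x45  0xca  0x5c  0xcf ]

→ t0 |5c|45|54|36|7c|f0|a5|5c|
→ t1 |cf|5c|ca|45|0c|54|07|36|
→ t2 |36|07|54|0c|45|ca|5c|cf|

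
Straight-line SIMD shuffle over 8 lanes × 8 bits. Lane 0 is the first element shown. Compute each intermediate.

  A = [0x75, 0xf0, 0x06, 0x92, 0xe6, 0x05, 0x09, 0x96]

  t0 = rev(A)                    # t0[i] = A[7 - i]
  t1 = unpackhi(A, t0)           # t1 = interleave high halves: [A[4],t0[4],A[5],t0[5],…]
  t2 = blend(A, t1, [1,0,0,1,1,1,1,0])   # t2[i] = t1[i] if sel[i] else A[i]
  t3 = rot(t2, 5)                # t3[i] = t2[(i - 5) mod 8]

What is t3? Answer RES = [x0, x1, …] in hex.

RES = [ 0x06  0x09  0xf0  0x96  0x96  0xe6  0xf0  0x06 ]

  t0: 96 09 05 e6 92 06 f0 75
  t1: e6 92 05 06 09 f0 96 75
  t2: e6 f0 06 06 09 f0 96 96
  t3: 06 09 f0 96 96 e6 f0 06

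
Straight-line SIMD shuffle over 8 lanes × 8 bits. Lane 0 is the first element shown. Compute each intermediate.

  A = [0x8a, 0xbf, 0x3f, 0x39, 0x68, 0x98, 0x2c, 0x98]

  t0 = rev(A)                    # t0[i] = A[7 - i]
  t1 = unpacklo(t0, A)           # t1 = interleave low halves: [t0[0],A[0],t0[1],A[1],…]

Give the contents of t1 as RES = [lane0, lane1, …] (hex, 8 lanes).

  t0: 98 2c 98 68 39 3f bf 8a
  t1: 98 8a 2c bf 98 3f 68 39

RES = [ 0x98  0x8a  0x2c  0xbf  0x98  0x3f  0x68  0x39 ]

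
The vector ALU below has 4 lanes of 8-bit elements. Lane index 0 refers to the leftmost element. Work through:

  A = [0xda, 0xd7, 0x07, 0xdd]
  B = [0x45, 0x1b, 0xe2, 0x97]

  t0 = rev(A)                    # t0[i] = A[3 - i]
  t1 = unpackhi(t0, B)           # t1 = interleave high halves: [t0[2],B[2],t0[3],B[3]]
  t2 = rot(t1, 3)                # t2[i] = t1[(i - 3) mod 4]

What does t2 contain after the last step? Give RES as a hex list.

→ t0 |dd|07|d7|da|
→ t1 |d7|e2|da|97|
→ t2 |e2|da|97|d7|

RES = [ 0xe2  0xda  0x97  0xd7 ]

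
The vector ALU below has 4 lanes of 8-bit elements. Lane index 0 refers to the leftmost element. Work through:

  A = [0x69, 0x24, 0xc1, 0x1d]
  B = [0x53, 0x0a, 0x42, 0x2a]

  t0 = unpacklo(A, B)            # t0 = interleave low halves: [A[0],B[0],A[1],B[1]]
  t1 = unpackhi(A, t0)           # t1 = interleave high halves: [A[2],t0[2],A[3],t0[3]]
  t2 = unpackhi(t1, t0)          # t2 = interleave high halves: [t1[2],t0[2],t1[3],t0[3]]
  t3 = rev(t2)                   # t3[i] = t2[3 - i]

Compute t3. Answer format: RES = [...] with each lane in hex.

→ t0 |69|53|24|0a|
→ t1 |c1|24|1d|0a|
→ t2 |1d|24|0a|0a|
→ t3 |0a|0a|24|1d|

RES = [ 0x0a  0x0a  0x24  0x1d ]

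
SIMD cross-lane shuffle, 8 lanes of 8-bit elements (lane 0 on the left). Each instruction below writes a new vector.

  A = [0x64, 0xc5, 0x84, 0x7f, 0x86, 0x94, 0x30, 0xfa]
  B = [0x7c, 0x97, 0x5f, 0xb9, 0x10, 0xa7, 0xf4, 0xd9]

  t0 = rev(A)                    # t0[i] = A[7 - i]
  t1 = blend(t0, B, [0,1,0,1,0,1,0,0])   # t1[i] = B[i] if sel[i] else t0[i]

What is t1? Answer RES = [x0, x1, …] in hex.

t0 = [0xfa, 0x30, 0x94, 0x86, 0x7f, 0x84, 0xc5, 0x64]
t1 = [0xfa, 0x97, 0x94, 0xb9, 0x7f, 0xa7, 0xc5, 0x64]

RES = [0xfa, 0x97, 0x94, 0xb9, 0x7f, 0xa7, 0xc5, 0x64]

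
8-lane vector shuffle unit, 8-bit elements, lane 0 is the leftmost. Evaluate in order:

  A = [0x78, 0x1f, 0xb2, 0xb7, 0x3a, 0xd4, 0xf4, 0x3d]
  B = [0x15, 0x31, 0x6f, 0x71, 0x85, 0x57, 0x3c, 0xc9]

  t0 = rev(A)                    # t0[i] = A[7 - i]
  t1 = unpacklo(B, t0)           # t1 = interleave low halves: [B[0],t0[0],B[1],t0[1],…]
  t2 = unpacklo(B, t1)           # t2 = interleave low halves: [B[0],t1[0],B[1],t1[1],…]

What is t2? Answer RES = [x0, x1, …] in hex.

RES = [ 0x15  0x15  0x31  0x3d  0x6f  0x31  0x71  0xf4 ]

t0 = [0x3d, 0xf4, 0xd4, 0x3a, 0xb7, 0xb2, 0x1f, 0x78]
t1 = [0x15, 0x3d, 0x31, 0xf4, 0x6f, 0xd4, 0x71, 0x3a]
t2 = [0x15, 0x15, 0x31, 0x3d, 0x6f, 0x31, 0x71, 0xf4]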